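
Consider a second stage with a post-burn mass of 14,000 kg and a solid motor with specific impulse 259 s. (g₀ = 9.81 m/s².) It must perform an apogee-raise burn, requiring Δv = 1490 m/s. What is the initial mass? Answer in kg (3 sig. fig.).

v_e = Isp · g₀ = 259 × 9.81 = 2540.8 m/s.
Using Δv = v_e ln(m₀/m_f): m₀/m_f = exp(Δv / v_e) = exp(1490 / 2540.8) = exp(0.5864) = 1.7976.
m₀ = m_f × 1.7976 = 14,000 × 1.7976 = 25,166.4 kg.

initial mass ≈ 25200 kg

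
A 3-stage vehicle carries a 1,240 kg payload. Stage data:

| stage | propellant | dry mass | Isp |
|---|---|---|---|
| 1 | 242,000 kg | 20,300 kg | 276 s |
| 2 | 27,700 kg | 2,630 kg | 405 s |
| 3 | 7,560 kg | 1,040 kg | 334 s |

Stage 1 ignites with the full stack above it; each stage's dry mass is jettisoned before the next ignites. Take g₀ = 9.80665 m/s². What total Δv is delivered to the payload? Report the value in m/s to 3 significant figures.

Δv ≈ 13800 m/s

Ignition mass of stage 1 = 242,000+20,300 + 27,700+2,630 + 7,560+1,040 + 1,240 = 302,470 kg.
Stage 1: m₀ = 302,470 kg, m_f = 302,470 − 242,000 = 60,470 kg; Δv = 276×9.80665×ln(5.002) = 2706.6×1.6098 ≈ 4357 m/s.
Stage 2: m₀ = 40,170 kg, m_f = 40,170 − 27,700 = 12,470 kg; Δv = 405×9.80665×ln(3.221) = 3971.7×1.1698 ≈ 4646 m/s.
Stage 3: m₀ = 9,840 kg, m_f = 9,840 − 7,560 = 2,280 kg; Δv = 334×9.80665×ln(4.316) = 3275.4×1.4623 ≈ 4790 m/s.
Total Δv = 4357 + 4646 + 4790 = 13793 m/s.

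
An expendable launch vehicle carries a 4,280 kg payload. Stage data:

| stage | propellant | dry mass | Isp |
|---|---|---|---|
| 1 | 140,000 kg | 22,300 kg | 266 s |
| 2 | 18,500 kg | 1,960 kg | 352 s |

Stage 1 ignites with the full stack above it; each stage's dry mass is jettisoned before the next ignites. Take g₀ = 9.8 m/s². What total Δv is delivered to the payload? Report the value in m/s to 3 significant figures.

Δv ≈ 8350 m/s

Ignition mass of stage 1 = 140,000+22,300 + 18,500+1,960 + 4,280 = 187,040 kg.
Stage 1: m₀ = 187,040 kg, m_f = 187,040 − 140,000 = 47,040 kg; Δv = 266×9.8×ln(3.976) = 2606.8×1.3803 ≈ 3598 m/s.
Stage 2: m₀ = 24,740 kg, m_f = 24,740 − 18,500 = 6,240 kg; Δv = 352×9.8×ln(3.965) = 3449.6×1.3774 ≈ 4752 m/s.
Total Δv = 3598 + 4752 = 8350 m/s.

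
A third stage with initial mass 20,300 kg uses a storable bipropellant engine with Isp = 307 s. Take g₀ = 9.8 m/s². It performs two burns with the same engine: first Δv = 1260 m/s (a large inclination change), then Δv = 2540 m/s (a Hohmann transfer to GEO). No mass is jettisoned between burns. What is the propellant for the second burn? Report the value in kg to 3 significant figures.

propellant for the second burn ≈ 7610 kg

v_e = Isp · g₀ = 307 × 9.8 = 3008.6 m/s.
After the first burn: m = 20300 × exp(−1260/3008.6) = 20300 × 0.65784 = 13,354.2 kg.
After the second burn: m = 13,354.2 × exp(−2540/3008.6) = 13,354.2 × 0.42988 = 5,740.7 kg.
Second-burn propellant = 13,354.2 − 5,740.7 = 7,613.5 kg.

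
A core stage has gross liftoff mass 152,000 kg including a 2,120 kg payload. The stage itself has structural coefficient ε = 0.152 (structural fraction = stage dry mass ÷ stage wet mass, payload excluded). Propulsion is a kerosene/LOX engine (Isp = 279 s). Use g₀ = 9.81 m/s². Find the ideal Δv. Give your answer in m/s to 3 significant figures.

Stage wet mass = m₀ − payload = 152,000 − 2,120 = 149,880 kg.
Stage dry mass = ε × stage wet mass = 0.152 × 149,880 = 22,781.8 kg.
Burnout mass m_f = stage dry + payload = 22,781.8 + 2,120 = 24,901.8 kg.
v_e = Isp · g₀ = 279 × 9.81 = 2737.0 m/s.
Using Δv = v_e ln(m₀/m_f): Δv = v_e · ln(152,000/24,901.8) = 2737.0 × ln(6.104) = 2737.0 × 1.8089 ≈ 4951 m/s.

Δv ≈ 4950 m/s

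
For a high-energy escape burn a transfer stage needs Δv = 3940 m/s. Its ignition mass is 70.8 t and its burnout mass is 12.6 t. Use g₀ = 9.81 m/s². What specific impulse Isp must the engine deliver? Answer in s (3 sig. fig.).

ln(m₀/m_f) = ln(70800/12600) = ln(5.619) = 1.7262.
By the Tsiolkovsky rocket equation, v_e = Δv / ln(m₀/m_f) = 3940 / 1.7262 = 2282.5 m/s.
Isp = v_e / g₀ = 2282.5 / 9.81 = 232.7 s.

Isp ≈ 233 s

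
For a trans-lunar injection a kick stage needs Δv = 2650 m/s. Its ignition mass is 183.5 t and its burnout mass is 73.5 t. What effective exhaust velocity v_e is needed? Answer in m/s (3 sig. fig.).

ln(m₀/m_f) = ln(183500/73500) = ln(2.497) = 0.9149.
From the ideal rocket equation, v_e = Δv / ln(m₀/m_f) = 2650 / 0.9149 = 2896.4 m/s.

v_e ≈ 2900 m/s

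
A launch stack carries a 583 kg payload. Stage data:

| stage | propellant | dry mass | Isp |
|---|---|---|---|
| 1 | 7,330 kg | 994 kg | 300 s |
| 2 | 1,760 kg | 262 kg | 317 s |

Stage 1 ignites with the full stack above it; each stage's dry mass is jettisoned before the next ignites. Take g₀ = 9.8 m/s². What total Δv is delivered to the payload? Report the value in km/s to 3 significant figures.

Ignition mass of stage 1 = 7,330+994 + 1,760+262 + 583 = 10,929 kg.
Stage 1: m₀ = 10,929 kg, m_f = 10,929 − 7,330 = 3,599 kg; Δv = 300×9.8×ln(3.037) = 2940.0×1.1108 ≈ 3266 m/s.
Stage 2: m₀ = 2,605 kg, m_f = 2,605 − 1,760 = 845 kg; Δv = 317×9.8×ln(3.083) = 3106.6×1.1259 ≈ 3498 m/s.
Total Δv = 3266 + 3498 = 6764 m/s.

Δv ≈ 6.76 km/s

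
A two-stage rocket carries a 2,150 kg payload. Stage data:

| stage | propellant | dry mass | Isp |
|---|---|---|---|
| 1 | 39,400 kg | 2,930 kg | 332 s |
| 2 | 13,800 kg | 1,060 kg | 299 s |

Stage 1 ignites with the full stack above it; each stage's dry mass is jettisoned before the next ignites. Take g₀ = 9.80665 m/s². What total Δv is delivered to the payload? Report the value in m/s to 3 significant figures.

Δv ≈ 8440 m/s

Ignition mass of stage 1 = 39,400+2,930 + 13,800+1,060 + 2,150 = 59,340 kg.
Stage 1: m₀ = 59,340 kg, m_f = 59,340 − 39,400 = 19,940 kg; Δv = 332×9.80665×ln(2.976) = 3255.8×1.0906 ≈ 3551 m/s.
Stage 2: m₀ = 17,010 kg, m_f = 17,010 − 13,800 = 3,210 kg; Δv = 299×9.80665×ln(5.299) = 2932.2×1.6675 ≈ 4890 m/s.
Total Δv = 3551 + 4890 = 8441 m/s.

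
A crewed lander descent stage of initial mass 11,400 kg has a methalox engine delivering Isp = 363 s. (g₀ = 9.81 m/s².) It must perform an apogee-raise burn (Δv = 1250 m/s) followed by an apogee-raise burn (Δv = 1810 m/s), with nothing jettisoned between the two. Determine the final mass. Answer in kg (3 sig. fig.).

v_e = Isp · g₀ = 363 × 9.81 = 3561.0 m/s.
After the first burn: m = 11400 × exp(−1250/3561.0) = 11400 × 0.70397 = 8,025.26 kg.
After the second burn: m = 8,025.26 × exp(−1810/3561.0) = 8,025.26 × 0.60153 = 4,827.43 kg.

final mass ≈ 4830 kg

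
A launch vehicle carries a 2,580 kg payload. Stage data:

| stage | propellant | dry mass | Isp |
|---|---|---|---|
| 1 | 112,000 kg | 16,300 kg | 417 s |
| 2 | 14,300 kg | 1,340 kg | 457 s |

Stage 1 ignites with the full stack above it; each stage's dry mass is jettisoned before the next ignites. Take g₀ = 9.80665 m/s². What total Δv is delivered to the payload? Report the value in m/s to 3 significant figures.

Ignition mass of stage 1 = 112,000+16,300 + 14,300+1,340 + 2,580 = 146,520 kg.
Stage 1: m₀ = 146,520 kg, m_f = 146,520 − 112,000 = 34,520 kg; Δv = 417×9.80665×ln(4.244) = 4089.4×1.4456 ≈ 5912 m/s.
Stage 2: m₀ = 18,220 kg, m_f = 18,220 − 14,300 = 3,920 kg; Δv = 457×9.80665×ln(4.648) = 4481.6×1.5364 ≈ 6886 m/s.
Total Δv = 5912 + 6886 = 12798 m/s.

Δv ≈ 12800 m/s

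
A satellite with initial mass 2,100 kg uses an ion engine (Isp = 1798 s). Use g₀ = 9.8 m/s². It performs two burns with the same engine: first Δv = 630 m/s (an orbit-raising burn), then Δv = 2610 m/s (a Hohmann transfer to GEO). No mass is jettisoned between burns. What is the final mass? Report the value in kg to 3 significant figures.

final mass ≈ 1750 kg

v_e = Isp · g₀ = 1798 × 9.8 = 17620.4 m/s.
After the first burn: m = 2100 × exp(−630/17620.4) = 2100 × 0.96488 = 2,026.25 kg.
After the second burn: m = 2,026.25 × exp(−2610/17620.4) = 2,026.25 × 0.86232 = 1,747.28 kg.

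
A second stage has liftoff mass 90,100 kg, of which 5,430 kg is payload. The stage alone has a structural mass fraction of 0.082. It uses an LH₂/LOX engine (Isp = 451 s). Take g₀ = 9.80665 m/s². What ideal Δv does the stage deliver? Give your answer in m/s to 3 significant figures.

Stage wet mass = m₀ − payload = 90,100 − 5,430 = 84,670 kg.
Stage dry mass = ε × stage wet mass = 0.082 × 84,670 = 6,942.94 kg.
Burnout mass m_f = stage dry + payload = 6,942.94 + 5,430 = 12,372.94 kg.
v_e = Isp · g₀ = 451 × 9.80665 = 4422.8 m/s.
By the Tsiolkovsky rocket equation, Δv = v_e · ln(90,100/12,372.94) = 4422.8 × ln(7.282) = 4422.8 × 1.9854 ≈ 8781 m/s.

Δv ≈ 8780 m/s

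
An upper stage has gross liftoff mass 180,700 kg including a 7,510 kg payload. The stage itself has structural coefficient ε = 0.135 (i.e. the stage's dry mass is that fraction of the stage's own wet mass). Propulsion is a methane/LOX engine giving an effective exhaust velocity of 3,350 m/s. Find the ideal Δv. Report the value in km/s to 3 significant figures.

Δv ≈ 5.92 km/s

Stage wet mass = m₀ − payload = 180,700 − 7,510 = 173,190 kg.
Stage dry mass = ε × stage wet mass = 0.135 × 173,190 = 23,380.7 kg.
Burnout mass m_f = stage dry + payload = 23,380.7 + 7,510 = 30,890.7 kg.
From the ideal rocket equation, Δv = v_e · ln(180,700/30,890.7) = 3350.0 × ln(5.85) = 3350.0 × 1.7664 ≈ 5917 m/s.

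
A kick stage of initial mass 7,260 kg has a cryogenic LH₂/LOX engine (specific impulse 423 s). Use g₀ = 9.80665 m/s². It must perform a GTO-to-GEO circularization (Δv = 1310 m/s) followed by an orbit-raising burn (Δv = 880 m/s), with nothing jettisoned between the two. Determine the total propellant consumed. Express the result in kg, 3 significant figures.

v_e = Isp · g₀ = 423 × 9.80665 = 4148.2 m/s.
After the first burn: m = 7260 × exp(−1310/4148.2) = 7260 × 0.72921 = 5,294.06 kg.
After the second burn: m = 5,294.06 × exp(−880/4148.2) = 5,294.06 × 0.80885 = 4,282.1 kg.
Total propellant = m₀ − m_final = 7260 − 4,282.1 = 2,977.9 kg.

total propellant consumed ≈ 2980 kg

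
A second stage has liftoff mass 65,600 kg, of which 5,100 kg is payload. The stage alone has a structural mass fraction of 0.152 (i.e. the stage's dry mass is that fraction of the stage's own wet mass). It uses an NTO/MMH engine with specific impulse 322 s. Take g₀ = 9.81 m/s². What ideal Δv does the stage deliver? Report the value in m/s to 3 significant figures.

Stage wet mass = m₀ − payload = 65,600 − 5,100 = 60,500 kg.
Stage dry mass = ε × stage wet mass = 0.152 × 60,500 = 9,196 kg.
Burnout mass m_f = stage dry + payload = 9,196 + 5,100 = 14,296 kg.
v_e = Isp · g₀ = 322 × 9.81 = 3158.8 m/s.
Rocket equation: Δv = v_e · ln(65,600/14,296) = 3158.8 × ln(4.589) = 3158.8 × 1.5236 ≈ 4813 m/s.

Δv ≈ 4810 m/s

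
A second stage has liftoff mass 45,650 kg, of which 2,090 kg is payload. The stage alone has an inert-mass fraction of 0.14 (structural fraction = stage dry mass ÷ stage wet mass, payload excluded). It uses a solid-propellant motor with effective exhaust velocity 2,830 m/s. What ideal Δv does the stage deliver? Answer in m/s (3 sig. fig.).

Δv ≈ 4860 m/s

Stage wet mass = m₀ − payload = 45,650 − 2,090 = 43,560 kg.
Stage dry mass = ε × stage wet mass = 0.14 × 43,560 = 6,098.4 kg.
Burnout mass m_f = stage dry + payload = 6,098.4 + 2,090 = 8,188.4 kg.
From the ideal rocket equation, Δv = v_e · ln(45,650/8,188.4) = 2830.0 × ln(5.575) = 2830.0 × 1.7183 ≈ 4863 m/s.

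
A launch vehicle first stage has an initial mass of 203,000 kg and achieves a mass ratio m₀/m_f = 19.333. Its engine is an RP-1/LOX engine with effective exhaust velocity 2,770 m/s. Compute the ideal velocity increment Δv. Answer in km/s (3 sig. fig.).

By the Tsiolkovsky rocket equation, Δv = v_e · ln(19.333) = 2770.0 × 2.9618 ≈ 8204.2 m/s.

Δv ≈ 8.20 km/s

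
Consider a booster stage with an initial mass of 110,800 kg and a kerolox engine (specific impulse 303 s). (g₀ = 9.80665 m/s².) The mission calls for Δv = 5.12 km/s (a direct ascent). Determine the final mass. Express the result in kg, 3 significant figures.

final mass ≈ 19800 kg

v_e = Isp · g₀ = 303 × 9.80665 = 2971.4 m/s.
From the ideal rocket equation, m₀/m_f = exp(Δv / v_e) = exp(5120 / 2971.4) = exp(1.7231) = 5.6018.
m_f = m₀ / 5.6018 = 110,800 / 5.6018 = 19,779.4 kg.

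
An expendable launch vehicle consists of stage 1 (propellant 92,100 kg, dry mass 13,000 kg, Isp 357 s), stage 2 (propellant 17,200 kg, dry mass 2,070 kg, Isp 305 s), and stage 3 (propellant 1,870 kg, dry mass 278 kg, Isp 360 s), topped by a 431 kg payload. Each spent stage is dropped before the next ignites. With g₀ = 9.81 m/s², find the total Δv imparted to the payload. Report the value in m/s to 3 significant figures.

Ignition mass of stage 1 = 92,100+13,000 + 17,200+2,070 + 1,870+278 + 431 = 126,949 kg.
Stage 1: m₀ = 126,949 kg, m_f = 126,949 − 92,100 = 34,849 kg; Δv = 357×9.81×ln(3.643) = 3502.2×1.2928 ≈ 4527 m/s.
Stage 2: m₀ = 21,849 kg, m_f = 21,849 − 17,200 = 4,649 kg; Δv = 305×9.81×ln(4.7) = 2992.1×1.5475 ≈ 4630 m/s.
Stage 3: m₀ = 2,579 kg, m_f = 2,579 − 1,870 = 709 kg; Δv = 360×9.81×ln(3.638) = 3531.6×1.2913 ≈ 4560 m/s.
Total Δv = 4527 + 4630 + 4560 = 13717 m/s.

Δv ≈ 13700 m/s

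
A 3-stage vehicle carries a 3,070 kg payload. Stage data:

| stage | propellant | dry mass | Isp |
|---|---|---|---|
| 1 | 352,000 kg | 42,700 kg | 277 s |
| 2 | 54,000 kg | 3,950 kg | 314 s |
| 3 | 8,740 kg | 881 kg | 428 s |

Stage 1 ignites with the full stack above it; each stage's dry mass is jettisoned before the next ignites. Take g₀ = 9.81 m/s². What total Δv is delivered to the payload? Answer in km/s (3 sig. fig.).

Ignition mass of stage 1 = 352,000+42,700 + 54,000+3,950 + 8,740+881 + 3,070 = 465,341 kg.
Stage 1: m₀ = 465,341 kg, m_f = 465,341 − 352,000 = 113,341 kg; Δv = 277×9.81×ln(4.106) = 2717.4×1.4124 ≈ 3838 m/s.
Stage 2: m₀ = 70,641 kg, m_f = 70,641 − 54,000 = 16,641 kg; Δv = 314×9.81×ln(4.245) = 3080.3×1.4457 ≈ 4453 m/s.
Stage 3: m₀ = 12,691 kg, m_f = 12,691 − 8,740 = 3,951 kg; Δv = 428×9.81×ln(3.212) = 4198.7×1.1669 ≈ 4900 m/s.
Total Δv = 3838 + 4453 + 4900 = 13191 m/s.

Δv ≈ 13.2 km/s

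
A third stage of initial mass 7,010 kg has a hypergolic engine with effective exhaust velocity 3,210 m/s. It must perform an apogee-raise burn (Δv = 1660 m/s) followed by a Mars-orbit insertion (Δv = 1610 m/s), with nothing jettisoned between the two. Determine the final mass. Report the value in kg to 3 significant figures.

final mass ≈ 2530 kg

After the first burn: m = 7010 × exp(−1660/3210.0) = 7010 × 0.59623 = 4,179.57 kg.
After the second burn: m = 4,179.57 × exp(−1610/3210.0) = 4,179.57 × 0.60559 = 2,531.11 kg.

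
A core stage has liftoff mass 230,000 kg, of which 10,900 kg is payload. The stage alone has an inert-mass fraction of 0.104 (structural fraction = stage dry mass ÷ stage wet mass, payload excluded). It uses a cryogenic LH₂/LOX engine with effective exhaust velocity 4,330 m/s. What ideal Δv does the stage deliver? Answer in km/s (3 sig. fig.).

Stage wet mass = m₀ − payload = 230,000 − 10,900 = 219,100 kg.
Stage dry mass = ε × stage wet mass = 0.104 × 219,100 = 22,786.4 kg.
Burnout mass m_f = stage dry + payload = 22,786.4 + 10,900 = 33,686.4 kg.
Rocket equation: Δv = v_e · ln(230,000/33,686.4) = 4330.0 × ln(6.828) = 4330.0 × 1.9210 ≈ 8318 m/s.

Δv ≈ 8.32 km/s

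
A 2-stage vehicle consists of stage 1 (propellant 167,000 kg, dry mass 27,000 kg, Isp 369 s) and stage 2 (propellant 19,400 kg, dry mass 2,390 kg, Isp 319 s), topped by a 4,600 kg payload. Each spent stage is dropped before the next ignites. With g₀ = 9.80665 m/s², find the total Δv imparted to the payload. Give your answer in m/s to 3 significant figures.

Ignition mass of stage 1 = 167,000+27,000 + 19,400+2,390 + 4,600 = 220,390 kg.
Stage 1: m₀ = 220,390 kg, m_f = 220,390 − 167,000 = 53,390 kg; Δv = 369×9.80665×ln(4.128) = 3618.7×1.4178 ≈ 5130 m/s.
Stage 2: m₀ = 26,390 kg, m_f = 26,390 − 19,400 = 6,990 kg; Δv = 319×9.80665×ln(3.775) = 3128.3×1.3285 ≈ 4156 m/s.
Total Δv = 5130 + 4156 = 9286 m/s.

Δv ≈ 9290 m/s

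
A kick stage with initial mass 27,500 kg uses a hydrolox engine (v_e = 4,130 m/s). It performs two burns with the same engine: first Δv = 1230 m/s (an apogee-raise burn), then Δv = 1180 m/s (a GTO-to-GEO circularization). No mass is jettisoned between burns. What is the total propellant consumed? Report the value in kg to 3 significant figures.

total propellant consumed ≈ 12200 kg

After the first burn: m = 27500 × exp(−1230/4130.0) = 27500 × 0.74243 = 20,416.8 kg.
After the second burn: m = 20,416.8 × exp(−1180/4130.0) = 20,416.8 × 0.75148 = 15,342.8 kg.
Total propellant = m₀ − m_final = 27500 − 15,342.8 = 12,157.2 kg.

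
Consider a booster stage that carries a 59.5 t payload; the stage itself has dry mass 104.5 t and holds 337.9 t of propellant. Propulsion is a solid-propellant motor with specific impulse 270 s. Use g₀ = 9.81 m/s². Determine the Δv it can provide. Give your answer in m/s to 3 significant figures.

v_e = Isp · g₀ = 270 × 9.81 = 2648.7 m/s.
m₀ = payload + dry + propellant = 59.5 + 104.5 + 337.9 = 501.9 t.
m_f = payload + dry = 59.5 + 104.5 = 164 t.
Δv = v_e · ln(m₀/m_f) = 2648.7 × ln(3.06) = 2648.7 × 1.1185 ≈ 2962.7 m/s.

Δv ≈ 2960 m/s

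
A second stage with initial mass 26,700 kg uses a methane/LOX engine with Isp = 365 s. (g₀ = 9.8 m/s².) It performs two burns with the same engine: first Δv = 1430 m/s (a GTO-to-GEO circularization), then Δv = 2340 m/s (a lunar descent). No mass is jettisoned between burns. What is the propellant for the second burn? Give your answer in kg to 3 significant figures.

propellant for the second burn ≈ 8600 kg

v_e = Isp · g₀ = 365 × 9.8 = 3577.0 m/s.
After the first burn: m = 26700 × exp(−1430/3577.0) = 26700 × 0.67047 = 17,901.5 kg.
After the second burn: m = 17,901.5 × exp(−2340/3577.0) = 17,901.5 × 0.51987 = 9,306.45 kg.
Second-burn propellant = 17,901.5 − 9,306.45 = 8,595.05 kg.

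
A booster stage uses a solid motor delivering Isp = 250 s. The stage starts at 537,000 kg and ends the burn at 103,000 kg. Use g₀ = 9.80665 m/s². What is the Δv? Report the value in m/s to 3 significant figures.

Δv ≈ 4050 m/s

v_e = Isp · g₀ = 250 × 9.80665 = 2451.7 m/s.
By the Tsiolkovsky rocket equation, Δv = v_e · ln(m₀/m_f) = 2451.7 × ln(5.214) = 2451.7 × 1.6513 ≈ 4048.4 m/s.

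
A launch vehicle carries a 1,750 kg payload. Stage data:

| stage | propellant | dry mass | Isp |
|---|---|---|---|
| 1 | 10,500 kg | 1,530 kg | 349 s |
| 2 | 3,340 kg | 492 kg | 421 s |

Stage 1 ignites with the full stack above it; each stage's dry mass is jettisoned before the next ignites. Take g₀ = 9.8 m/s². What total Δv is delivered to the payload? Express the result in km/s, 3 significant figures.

Ignition mass of stage 1 = 10,500+1,530 + 3,340+492 + 1,750 = 17,612 kg.
Stage 1: m₀ = 17,612 kg, m_f = 17,612 − 10,500 = 7,112 kg; Δv = 349×9.8×ln(2.476) = 3420.2×0.9068 ≈ 3101 m/s.
Stage 2: m₀ = 5,582 kg, m_f = 5,582 − 3,340 = 2,242 kg; Δv = 421×9.8×ln(2.49) = 4125.8×0.9122 ≈ 3763 m/s.
Total Δv = 3101 + 3763 = 6864 m/s.

Δv ≈ 6.86 km/s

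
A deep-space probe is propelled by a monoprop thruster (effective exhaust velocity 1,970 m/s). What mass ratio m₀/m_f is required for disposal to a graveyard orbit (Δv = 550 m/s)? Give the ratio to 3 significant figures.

m₀/m_f = exp(Δv / v_e) = exp(550 / 1970.0) = exp(0.2792) = 1.3221.

mass ratio ≈ 1.32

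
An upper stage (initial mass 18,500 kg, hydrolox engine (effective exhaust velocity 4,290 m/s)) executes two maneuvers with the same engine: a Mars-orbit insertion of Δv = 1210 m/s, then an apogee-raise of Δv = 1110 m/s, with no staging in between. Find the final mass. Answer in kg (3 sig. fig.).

After the first burn: m = 18500 × exp(−1210/4290.0) = 18500 × 0.75424 = 13,953.4 kg.
After the second burn: m = 13,953.4 × exp(−1110/4290.0) = 13,953.4 × 0.77202 = 10,772.3 kg.

final mass ≈ 10800 kg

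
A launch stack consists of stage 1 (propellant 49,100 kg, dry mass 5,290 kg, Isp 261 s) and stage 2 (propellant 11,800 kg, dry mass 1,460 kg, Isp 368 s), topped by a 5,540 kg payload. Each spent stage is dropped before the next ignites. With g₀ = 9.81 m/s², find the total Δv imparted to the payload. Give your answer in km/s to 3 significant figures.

Δv ≈ 6.41 km/s

Ignition mass of stage 1 = 49,100+5,290 + 11,800+1,460 + 5,540 = 73,190 kg.
Stage 1: m₀ = 73,190 kg, m_f = 73,190 − 49,100 = 24,090 kg; Δv = 261×9.81×ln(3.038) = 2560.4×1.1113 ≈ 2845 m/s.
Stage 2: m₀ = 18,800 kg, m_f = 18,800 − 11,800 = 7,000 kg; Δv = 368×9.81×ln(2.686) = 3610.1×0.9879 ≈ 3567 m/s.
Total Δv = 2845 + 3567 = 6412 m/s.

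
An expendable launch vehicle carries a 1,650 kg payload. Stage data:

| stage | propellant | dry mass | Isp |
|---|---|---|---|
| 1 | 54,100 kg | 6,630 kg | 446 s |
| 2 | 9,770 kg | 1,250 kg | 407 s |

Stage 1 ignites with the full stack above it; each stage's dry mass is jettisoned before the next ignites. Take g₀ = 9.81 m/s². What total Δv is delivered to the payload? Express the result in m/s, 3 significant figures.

Δv ≈ 11700 m/s

Ignition mass of stage 1 = 54,100+6,630 + 9,770+1,250 + 1,650 = 73,400 kg.
Stage 1: m₀ = 73,400 kg, m_f = 73,400 − 54,100 = 19,300 kg; Δv = 446×9.81×ln(3.803) = 4375.3×1.3358 ≈ 5845 m/s.
Stage 2: m₀ = 12,670 kg, m_f = 12,670 − 9,770 = 2,900 kg; Δv = 407×9.81×ln(4.369) = 3992.7×1.4745 ≈ 5887 m/s.
Total Δv = 5845 + 5887 = 11732 m/s.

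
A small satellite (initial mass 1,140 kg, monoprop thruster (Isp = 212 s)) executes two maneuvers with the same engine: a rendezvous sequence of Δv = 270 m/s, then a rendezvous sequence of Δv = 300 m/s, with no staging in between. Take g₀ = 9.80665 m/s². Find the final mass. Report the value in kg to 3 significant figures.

v_e = Isp · g₀ = 212 × 9.80665 = 2079.0 m/s.
After the first burn: m = 1140 × exp(−270/2079.0) = 1140 × 0.87821 = 1,001.16 kg.
After the second burn: m = 1,001.16 × exp(−300/2079.0) = 1,001.16 × 0.86563 = 866.634 kg.

final mass ≈ 867 kg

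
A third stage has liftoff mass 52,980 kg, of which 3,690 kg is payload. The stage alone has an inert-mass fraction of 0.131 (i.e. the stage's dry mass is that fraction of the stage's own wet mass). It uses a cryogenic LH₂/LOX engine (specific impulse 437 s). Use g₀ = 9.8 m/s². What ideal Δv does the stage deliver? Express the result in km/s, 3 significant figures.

Stage wet mass = m₀ − payload = 52,980 − 3,690 = 49,290 kg.
Stage dry mass = ε × stage wet mass = 0.131 × 49,290 = 6,456.99 kg.
Burnout mass m_f = stage dry + payload = 6,456.99 + 3,690 = 10,146.99 kg.
v_e = Isp · g₀ = 437 × 9.8 = 4282.6 m/s.
Using Δv = v_e ln(m₀/m_f): Δv = v_e · ln(52,980/10,146.99) = 4282.6 × ln(5.221) = 4282.6 × 1.6527 ≈ 7078 m/s.

Δv ≈ 7.08 km/s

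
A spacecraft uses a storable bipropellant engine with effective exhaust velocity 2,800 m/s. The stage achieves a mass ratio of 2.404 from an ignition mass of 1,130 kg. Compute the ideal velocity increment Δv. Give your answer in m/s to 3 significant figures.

Δv ≈ 2460 m/s

Δv = v_e · ln(2.404) = 2800.0 × 0.8771 ≈ 2456.0 m/s.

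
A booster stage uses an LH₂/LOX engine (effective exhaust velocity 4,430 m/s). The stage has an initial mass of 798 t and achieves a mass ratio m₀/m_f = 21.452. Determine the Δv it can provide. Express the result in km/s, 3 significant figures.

Using Δv = v_e ln(m₀/m_f): Δv = v_e · ln(21.452) = 4430.0 × 3.0658 ≈ 13581.6 m/s.

Δv ≈ 13.6 km/s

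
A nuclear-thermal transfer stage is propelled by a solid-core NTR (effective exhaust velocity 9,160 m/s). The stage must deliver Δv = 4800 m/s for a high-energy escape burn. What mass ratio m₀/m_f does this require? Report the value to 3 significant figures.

m₀/m_f = exp(Δv / v_e) = exp(4800 / 9160.0) = exp(0.5240) = 1.6888.

mass ratio ≈ 1.69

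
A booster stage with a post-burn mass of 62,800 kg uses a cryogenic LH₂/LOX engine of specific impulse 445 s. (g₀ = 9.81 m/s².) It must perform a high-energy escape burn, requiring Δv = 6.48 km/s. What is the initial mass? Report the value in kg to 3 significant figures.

v_e = Isp · g₀ = 445 × 9.81 = 4365.4 m/s.
m₀/m_f = exp(Δv / v_e) = exp(6480 / 4365.4) = exp(1.4844) = 4.4122.
m₀ = m_f × 4.4122 = 62,800 × 4.4122 = 277,086 kg.

initial mass ≈ 277000 kg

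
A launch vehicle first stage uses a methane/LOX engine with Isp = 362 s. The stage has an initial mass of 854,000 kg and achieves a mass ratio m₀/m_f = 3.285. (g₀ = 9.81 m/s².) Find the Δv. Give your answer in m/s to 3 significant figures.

Δv ≈ 4220 m/s

v_e = Isp · g₀ = 362 × 9.81 = 3551.2 m/s.
Δv = v_e · ln(3.285) = 3551.2 × 1.1894 ≈ 4223.7 m/s.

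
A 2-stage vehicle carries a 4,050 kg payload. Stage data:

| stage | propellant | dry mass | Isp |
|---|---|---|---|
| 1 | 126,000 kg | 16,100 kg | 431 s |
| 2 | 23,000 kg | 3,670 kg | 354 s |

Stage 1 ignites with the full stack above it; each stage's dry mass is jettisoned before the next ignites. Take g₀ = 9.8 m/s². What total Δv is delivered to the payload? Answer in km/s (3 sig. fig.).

Ignition mass of stage 1 = 126,000+16,100 + 23,000+3,670 + 4,050 = 172,820 kg.
Stage 1: m₀ = 172,820 kg, m_f = 172,820 − 126,000 = 46,820 kg; Δv = 431×9.8×ln(3.691) = 4223.8×1.3059 ≈ 5516 m/s.
Stage 2: m₀ = 30,720 kg, m_f = 30,720 − 23,000 = 7,720 kg; Δv = 354×9.8×ln(3.979) = 3469.2×1.3811 ≈ 4791 m/s.
Total Δv = 5516 + 4791 = 10307 m/s.

Δv ≈ 10.3 km/s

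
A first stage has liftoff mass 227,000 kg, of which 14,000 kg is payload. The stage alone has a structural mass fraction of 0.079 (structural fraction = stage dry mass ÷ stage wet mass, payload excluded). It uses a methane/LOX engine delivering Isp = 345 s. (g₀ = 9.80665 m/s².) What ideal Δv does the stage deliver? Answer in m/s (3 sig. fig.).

Δv ≈ 6750 m/s

Stage wet mass = m₀ − payload = 227,000 − 14,000 = 213,000 kg.
Stage dry mass = ε × stage wet mass = 0.079 × 213,000 = 16,827 kg.
Burnout mass m_f = stage dry + payload = 16,827 + 14,000 = 30,827 kg.
v_e = Isp · g₀ = 345 × 9.80665 = 3383.3 m/s.
By the Tsiolkovsky rocket equation, Δv = v_e · ln(227,000/30,827) = 3383.3 × ln(7.364) = 3383.3 × 1.9966 ≈ 6755 m/s.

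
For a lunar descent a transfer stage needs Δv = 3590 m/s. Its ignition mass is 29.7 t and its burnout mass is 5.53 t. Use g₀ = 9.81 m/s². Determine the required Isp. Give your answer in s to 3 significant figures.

ln(m₀/m_f) = ln(29700/5530) = ln(5.371) = 1.6810.
v_e = Δv / ln(m₀/m_f) = 3590 / 1.6810 = 2135.7 m/s.
Isp = v_e / g₀ = 2135.7 / 9.81 = 217.7 s.

Isp ≈ 218 s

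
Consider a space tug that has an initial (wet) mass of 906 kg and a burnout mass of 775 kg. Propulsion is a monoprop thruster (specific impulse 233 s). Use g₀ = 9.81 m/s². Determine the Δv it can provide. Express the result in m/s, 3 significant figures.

v_e = Isp · g₀ = 233 × 9.81 = 2285.7 m/s.
Rocket equation: Δv = v_e · ln(m₀/m_f) = 2285.7 × ln(1.169) = 2285.7 × 0.1562 ≈ 357.0 m/s.

Δv ≈ 357 m/s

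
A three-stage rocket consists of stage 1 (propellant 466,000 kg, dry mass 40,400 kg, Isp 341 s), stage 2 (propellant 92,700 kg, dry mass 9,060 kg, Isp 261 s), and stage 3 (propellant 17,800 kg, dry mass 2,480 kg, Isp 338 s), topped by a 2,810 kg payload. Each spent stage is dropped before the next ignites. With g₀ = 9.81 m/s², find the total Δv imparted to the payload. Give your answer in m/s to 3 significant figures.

Ignition mass of stage 1 = 466,000+40,400 + 92,700+9,060 + 17,800+2,480 + 2,810 = 631,250 kg.
Stage 1: m₀ = 631,250 kg, m_f = 631,250 − 466,000 = 165,250 kg; Δv = 341×9.81×ln(3.82) = 3345.2×1.3402 ≈ 4483 m/s.
Stage 2: m₀ = 124,850 kg, m_f = 124,850 − 92,700 = 32,150 kg; Δv = 261×9.81×ln(3.883) = 2560.4×1.3567 ≈ 3474 m/s.
Stage 3: m₀ = 23,090 kg, m_f = 23,090 − 17,800 = 5,290 kg; Δv = 338×9.81×ln(4.365) = 3315.8×1.4736 ≈ 4886 m/s.
Total Δv = 4483 + 3474 + 4886 = 12843 m/s.

Δv ≈ 12800 m/s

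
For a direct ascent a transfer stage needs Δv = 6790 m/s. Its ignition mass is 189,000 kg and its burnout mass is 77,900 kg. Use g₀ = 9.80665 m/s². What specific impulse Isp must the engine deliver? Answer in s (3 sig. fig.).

Isp ≈ 781 s

ln(m₀/m_f) = ln(189000/77900) = ln(2.426) = 0.8863.
Rocket equation: v_e = Δv / ln(m₀/m_f) = 6790 / 0.8863 = 7660.9 m/s.
Isp = v_e / g₀ = 7660.9 / 9.80665 = 781.2 s.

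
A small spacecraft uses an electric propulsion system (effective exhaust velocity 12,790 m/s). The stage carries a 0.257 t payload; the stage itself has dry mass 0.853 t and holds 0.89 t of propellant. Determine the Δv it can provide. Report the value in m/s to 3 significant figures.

m₀ = payload + dry + propellant = 0.257 + 0.853 + 0.89 = 2 t.
m_f = payload + dry = 0.257 + 0.853 = 1.11 t.
Using Δv = v_e ln(m₀/m_f): Δv = v_e · ln(m₀/m_f) = 12790.0 × ln(1.802) = 12790.0 × 0.5888 ≈ 7530.6 m/s.

Δv ≈ 7530 m/s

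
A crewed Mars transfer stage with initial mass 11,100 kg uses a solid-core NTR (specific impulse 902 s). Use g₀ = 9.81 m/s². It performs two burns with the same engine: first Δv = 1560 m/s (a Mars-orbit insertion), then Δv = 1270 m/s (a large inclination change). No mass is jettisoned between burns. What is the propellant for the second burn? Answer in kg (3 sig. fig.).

propellant for the second burn ≈ 1240 kg

v_e = Isp · g₀ = 902 × 9.81 = 8848.6 m/s.
After the first burn: m = 11100 × exp(−1560/8848.6) = 11100 × 0.83837 = 9,305.91 kg.
After the second burn: m = 9,305.91 × exp(−1270/8848.6) = 9,305.91 × 0.86630 = 8,061.71 kg.
Second-burn propellant = 9,305.91 − 8,061.71 = 1,244.2 kg.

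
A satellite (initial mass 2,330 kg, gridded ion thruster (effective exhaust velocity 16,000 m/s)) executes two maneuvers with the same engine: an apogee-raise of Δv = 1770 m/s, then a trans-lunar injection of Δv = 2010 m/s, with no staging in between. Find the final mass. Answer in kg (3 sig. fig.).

After the first burn: m = 2330 × exp(−1770/16000.0) = 2330 × 0.89527 = 2,085.98 kg.
After the second burn: m = 2,085.98 × exp(−2010/16000.0) = 2,085.98 × 0.88195 = 1,839.73 kg.

final mass ≈ 1840 kg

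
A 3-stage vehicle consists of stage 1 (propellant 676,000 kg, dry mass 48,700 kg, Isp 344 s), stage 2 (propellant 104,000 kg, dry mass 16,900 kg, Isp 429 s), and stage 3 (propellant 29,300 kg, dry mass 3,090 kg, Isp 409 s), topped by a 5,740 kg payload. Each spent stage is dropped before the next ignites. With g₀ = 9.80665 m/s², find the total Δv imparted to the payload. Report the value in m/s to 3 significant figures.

Δv ≈ 15200 m/s

Ignition mass of stage 1 = 676,000+48,700 + 104,000+16,900 + 29,300+3,090 + 5,740 = 883,730 kg.
Stage 1: m₀ = 883,730 kg, m_f = 883,730 − 676,000 = 207,730 kg; Δv = 344×9.80665×ln(4.254) = 3373.5×1.4479 ≈ 4885 m/s.
Stage 2: m₀ = 159,030 kg, m_f = 159,030 − 104,000 = 55,030 kg; Δv = 429×9.80665×ln(2.89) = 4207.1×1.0612 ≈ 4465 m/s.
Stage 3: m₀ = 38,130 kg, m_f = 38,130 − 29,300 = 8,830 kg; Δv = 409×9.80665×ln(4.318) = 4010.9×1.4628 ≈ 5867 m/s.
Total Δv = 4885 + 4465 + 5867 = 15217 m/s.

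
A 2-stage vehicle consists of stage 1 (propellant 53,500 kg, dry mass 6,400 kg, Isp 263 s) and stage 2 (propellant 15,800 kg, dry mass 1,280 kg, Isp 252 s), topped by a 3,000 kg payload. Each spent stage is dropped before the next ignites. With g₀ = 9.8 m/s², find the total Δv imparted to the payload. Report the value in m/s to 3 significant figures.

Ignition mass of stage 1 = 53,500+6,400 + 15,800+1,280 + 3,000 = 79,980 kg.
Stage 1: m₀ = 79,980 kg, m_f = 79,980 − 53,500 = 26,480 kg; Δv = 263×9.8×ln(3.02) = 2577.4×1.1054 ≈ 2849 m/s.
Stage 2: m₀ = 20,080 kg, m_f = 20,080 − 15,800 = 4,280 kg; Δv = 252×9.8×ln(4.692) = 2469.6×1.5458 ≈ 3817 m/s.
Total Δv = 2849 + 3817 = 6666 m/s.

Δv ≈ 6670 m/s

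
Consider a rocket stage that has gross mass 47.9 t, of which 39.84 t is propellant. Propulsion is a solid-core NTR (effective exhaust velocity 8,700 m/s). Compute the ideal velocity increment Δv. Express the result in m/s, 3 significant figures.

Δv ≈ 15500 m/s

m_f = m₀ − m_prop = 47.9 − 39.84 = 8.06 t.
Using Δv = v_e ln(m₀/m_f): Δv = v_e · ln(m₀/m_f) = 8700.0 × ln(5.943) = 8700.0 × 1.7822 ≈ 15505.2 m/s.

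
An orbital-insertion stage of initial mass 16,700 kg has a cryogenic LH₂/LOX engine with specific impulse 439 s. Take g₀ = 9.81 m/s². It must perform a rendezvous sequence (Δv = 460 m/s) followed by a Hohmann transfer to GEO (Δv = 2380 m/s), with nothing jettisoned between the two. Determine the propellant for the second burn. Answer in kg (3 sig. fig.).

v_e = Isp · g₀ = 439 × 9.81 = 4306.6 m/s.
After the first burn: m = 16700 × exp(−460/4306.6) = 16700 × 0.89869 = 15,008.1 kg.
After the second burn: m = 15,008.1 × exp(−2380/4306.6) = 15,008.1 × 0.57543 = 8,636.11 kg.
Second-burn propellant = 15,008.1 − 8,636.11 = 6,371.99 kg.

propellant for the second burn ≈ 6370 kg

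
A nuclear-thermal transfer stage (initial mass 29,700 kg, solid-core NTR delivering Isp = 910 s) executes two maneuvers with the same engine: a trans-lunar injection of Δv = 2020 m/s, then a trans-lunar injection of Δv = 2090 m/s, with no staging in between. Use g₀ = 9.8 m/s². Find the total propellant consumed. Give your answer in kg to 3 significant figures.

v_e = Isp · g₀ = 910 × 9.8 = 8918.0 m/s.
After the first burn: m = 29700 × exp(−2020/8918.0) = 29700 × 0.79731 = 23,680.1 kg.
After the second burn: m = 23,680.1 × exp(−2090/8918.0) = 23,680.1 × 0.79108 = 18,732.9 kg.
Total propellant = m₀ − m_final = 29700 − 18,732.9 = 10,967.1 kg.

total propellant consumed ≈ 11000 kg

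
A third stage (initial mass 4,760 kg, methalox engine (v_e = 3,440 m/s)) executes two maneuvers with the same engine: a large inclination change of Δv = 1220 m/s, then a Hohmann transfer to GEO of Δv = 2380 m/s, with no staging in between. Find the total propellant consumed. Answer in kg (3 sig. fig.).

After the first burn: m = 4760 × exp(−1220/3440.0) = 4760 × 0.70142 = 3,338.76 kg.
After the second burn: m = 3,338.76 × exp(−2380/3440.0) = 3,338.76 × 0.50064 = 1,671.52 kg.
Total propellant = m₀ − m_final = 4760 − 1,671.52 = 3,088.48 kg.

total propellant consumed ≈ 3090 kg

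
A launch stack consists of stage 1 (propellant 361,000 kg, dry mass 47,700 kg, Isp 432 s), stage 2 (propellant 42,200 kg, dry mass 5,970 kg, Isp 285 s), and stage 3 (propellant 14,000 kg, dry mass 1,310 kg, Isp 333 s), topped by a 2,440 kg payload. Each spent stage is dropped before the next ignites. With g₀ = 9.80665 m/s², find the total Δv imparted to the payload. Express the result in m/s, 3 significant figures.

Δv ≈ 14000 m/s

Ignition mass of stage 1 = 361,000+47,700 + 42,200+5,970 + 14,000+1,310 + 2,440 = 474,620 kg.
Stage 1: m₀ = 474,620 kg, m_f = 474,620 − 361,000 = 113,620 kg; Δv = 432×9.80665×ln(4.177) = 4236.5×1.4297 ≈ 6057 m/s.
Stage 2: m₀ = 65,920 kg, m_f = 65,920 − 42,200 = 23,720 kg; Δv = 285×9.80665×ln(2.779) = 2794.9×1.0221 ≈ 2857 m/s.
Stage 3: m₀ = 17,750 kg, m_f = 17,750 − 14,000 = 3,750 kg; Δv = 333×9.80665×ln(4.733) = 3265.6×1.5546 ≈ 5077 m/s.
Total Δv = 6057 + 2857 + 5077 = 13991 m/s.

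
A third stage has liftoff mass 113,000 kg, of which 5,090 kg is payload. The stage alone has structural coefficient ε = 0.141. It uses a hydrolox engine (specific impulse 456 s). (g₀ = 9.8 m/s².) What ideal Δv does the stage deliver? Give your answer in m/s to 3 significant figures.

Δv ≈ 7670 m/s

Stage wet mass = m₀ − payload = 113,000 − 5,090 = 107,910 kg.
Stage dry mass = ε × stage wet mass = 0.141 × 107,910 = 15,215.3 kg.
Burnout mass m_f = stage dry + payload = 15,215.3 + 5,090 = 20,305.3 kg.
v_e = Isp · g₀ = 456 × 9.8 = 4468.8 m/s.
Rocket equation: Δv = v_e · ln(113,000/20,305.3) = 4468.8 × ln(5.565) = 4468.8 × 1.7165 ≈ 7671 m/s.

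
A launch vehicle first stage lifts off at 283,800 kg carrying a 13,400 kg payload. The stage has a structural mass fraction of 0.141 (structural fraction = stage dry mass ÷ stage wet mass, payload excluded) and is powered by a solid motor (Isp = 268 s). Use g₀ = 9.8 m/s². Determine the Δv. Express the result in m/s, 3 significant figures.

Δv ≈ 4480 m/s

Stage wet mass = m₀ − payload = 283,800 − 13,400 = 270,400 kg.
Stage dry mass = ε × stage wet mass = 0.141 × 270,400 = 38,126.4 kg.
Burnout mass m_f = stage dry + payload = 38,126.4 + 13,400 = 51,526.4 kg.
v_e = Isp · g₀ = 268 × 9.8 = 2626.4 m/s.
From the ideal rocket equation, Δv = v_e · ln(283,800/51,526.4) = 2626.4 × ln(5.508) = 2626.4 × 1.7062 ≈ 4481 m/s.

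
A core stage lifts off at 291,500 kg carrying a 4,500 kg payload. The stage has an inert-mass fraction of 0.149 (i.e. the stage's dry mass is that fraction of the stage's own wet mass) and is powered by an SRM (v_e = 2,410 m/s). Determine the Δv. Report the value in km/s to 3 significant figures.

Δv ≈ 4.38 km/s

Stage wet mass = m₀ − payload = 291,500 − 4,500 = 287,000 kg.
Stage dry mass = ε × stage wet mass = 0.149 × 287,000 = 42,763 kg.
Burnout mass m_f = stage dry + payload = 42,763 + 4,500 = 47,263 kg.
By the Tsiolkovsky rocket equation, Δv = v_e · ln(291,500/47,263) = 2410.0 × ln(6.168) = 2410.0 × 1.8193 ≈ 4385 m/s.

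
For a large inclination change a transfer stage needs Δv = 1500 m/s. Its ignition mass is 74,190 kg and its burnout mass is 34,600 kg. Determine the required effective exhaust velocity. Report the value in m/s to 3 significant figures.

ln(m₀/m_f) = ln(74190/34600) = ln(2.144) = 0.7628.
From the ideal rocket equation, v_e = Δv / ln(m₀/m_f) = 1500 / 0.7628 = 1966.5 m/s.

v_e ≈ 1970 m/s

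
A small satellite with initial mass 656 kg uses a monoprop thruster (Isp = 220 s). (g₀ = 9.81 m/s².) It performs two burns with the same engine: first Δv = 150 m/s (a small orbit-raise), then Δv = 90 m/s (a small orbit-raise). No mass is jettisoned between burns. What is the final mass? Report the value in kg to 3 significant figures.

final mass ≈ 587 kg

v_e = Isp · g₀ = 220 × 9.81 = 2158.2 m/s.
After the first burn: m = 656 × exp(−150/2158.2) = 656 × 0.93286 = 611.956 kg.
After the second burn: m = 611.956 × exp(−90/2158.2) = 611.956 × 0.95916 = 586.964 kg.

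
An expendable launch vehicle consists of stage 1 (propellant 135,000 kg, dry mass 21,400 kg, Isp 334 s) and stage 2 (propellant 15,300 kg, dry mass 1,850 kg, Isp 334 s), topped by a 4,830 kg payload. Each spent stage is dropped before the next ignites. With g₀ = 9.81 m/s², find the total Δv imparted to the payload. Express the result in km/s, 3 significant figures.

Δv ≈ 8.54 km/s

Ignition mass of stage 1 = 135,000+21,400 + 15,300+1,850 + 4,830 = 178,380 kg.
Stage 1: m₀ = 178,380 kg, m_f = 178,380 − 135,000 = 43,380 kg; Δv = 334×9.81×ln(4.112) = 3276.5×1.4139 ≈ 4633 m/s.
Stage 2: m₀ = 21,980 kg, m_f = 21,980 − 15,300 = 6,680 kg; Δv = 334×9.81×ln(3.29) = 3276.5×1.1910 ≈ 3902 m/s.
Total Δv = 4633 + 3902 = 8535 m/s.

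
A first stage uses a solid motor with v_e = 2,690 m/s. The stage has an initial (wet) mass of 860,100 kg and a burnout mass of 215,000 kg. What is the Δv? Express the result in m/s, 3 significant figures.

Using Δv = v_e ln(m₀/m_f): Δv = v_e · ln(m₀/m_f) = 2690.0 × ln(4) = 2690.0 × 1.3864 ≈ 3729.4 m/s.

Δv ≈ 3730 m/s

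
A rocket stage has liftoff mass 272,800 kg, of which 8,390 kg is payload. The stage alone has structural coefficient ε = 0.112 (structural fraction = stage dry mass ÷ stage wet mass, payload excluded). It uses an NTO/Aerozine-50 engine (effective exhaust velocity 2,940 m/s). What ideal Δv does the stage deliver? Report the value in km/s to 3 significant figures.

Δv ≈ 5.79 km/s

Stage wet mass = m₀ − payload = 272,800 − 8,390 = 264,410 kg.
Stage dry mass = ε × stage wet mass = 0.112 × 264,410 = 29,613.9 kg.
Burnout mass m_f = stage dry + payload = 29,613.9 + 8,390 = 38,003.9 kg.
Using Δv = v_e ln(m₀/m_f): Δv = v_e · ln(272,800/38,003.9) = 2940.0 × ln(7.178) = 2940.0 × 1.9711 ≈ 5795 m/s.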